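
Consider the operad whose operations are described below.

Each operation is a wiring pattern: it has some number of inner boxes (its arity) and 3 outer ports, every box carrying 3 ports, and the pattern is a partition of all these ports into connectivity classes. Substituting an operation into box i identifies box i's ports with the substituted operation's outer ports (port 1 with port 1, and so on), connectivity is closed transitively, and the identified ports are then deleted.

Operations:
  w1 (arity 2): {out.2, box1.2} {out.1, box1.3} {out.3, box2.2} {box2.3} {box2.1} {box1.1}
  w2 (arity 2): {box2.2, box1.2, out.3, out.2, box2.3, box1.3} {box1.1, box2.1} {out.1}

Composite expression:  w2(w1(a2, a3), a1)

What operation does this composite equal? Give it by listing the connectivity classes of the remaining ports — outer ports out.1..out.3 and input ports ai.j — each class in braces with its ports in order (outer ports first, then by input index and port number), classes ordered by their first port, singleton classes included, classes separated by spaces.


{out.1} {out.2, out.3, a1.2, a1.3, a2.2, a3.2} {a1.1, a2.3} {a2.1} {a3.1} {a3.3}

After gluing at w2, chains via deleted ports link the a-ports.
the subtree at w1 composes to {out.1, a2.3} {out.2, a2.2} {out.3, a3.2} {a2.1} {a3.1} {a3.3} on (a2, a3); out.j = own outer ports
the subtree at w2 composes to {out.1} {out.2, out.3, a1.2, a1.3, a2.2, a3.2} {a1.1, a2.3} {a2.1} {a3.1} {a3.3} on (a2, a3, a1); out.j = own outer ports


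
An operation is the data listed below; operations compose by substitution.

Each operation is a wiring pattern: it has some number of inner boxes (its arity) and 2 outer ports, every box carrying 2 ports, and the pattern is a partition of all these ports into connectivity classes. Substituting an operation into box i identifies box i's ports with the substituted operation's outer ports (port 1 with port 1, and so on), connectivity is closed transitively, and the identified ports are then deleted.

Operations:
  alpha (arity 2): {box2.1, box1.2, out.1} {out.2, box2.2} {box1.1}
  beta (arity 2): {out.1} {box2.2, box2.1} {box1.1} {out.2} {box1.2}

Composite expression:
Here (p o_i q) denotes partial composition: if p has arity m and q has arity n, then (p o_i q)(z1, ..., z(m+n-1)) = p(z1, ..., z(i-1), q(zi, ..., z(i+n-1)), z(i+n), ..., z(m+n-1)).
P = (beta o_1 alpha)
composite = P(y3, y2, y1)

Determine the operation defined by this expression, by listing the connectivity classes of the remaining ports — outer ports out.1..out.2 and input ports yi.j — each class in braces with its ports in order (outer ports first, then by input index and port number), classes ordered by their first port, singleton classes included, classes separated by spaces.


{out.1} {out.2} {y1.1, y1.2} {y2.1, y3.2} {y2.2} {y3.1}

Reachability decides: close wires over beta-identified ports.
alpha over (y3, y2) gives {out.1, y2.1, y3.2} {out.2, y2.2} {y3.1}, out.j being that stage's outer ports
beta over (y3, y2, y1) gives {out.1} {out.2} {y1.1, y1.2} {y2.1, y3.2} {y2.2} {y3.1}, out.j being that stage's outer ports


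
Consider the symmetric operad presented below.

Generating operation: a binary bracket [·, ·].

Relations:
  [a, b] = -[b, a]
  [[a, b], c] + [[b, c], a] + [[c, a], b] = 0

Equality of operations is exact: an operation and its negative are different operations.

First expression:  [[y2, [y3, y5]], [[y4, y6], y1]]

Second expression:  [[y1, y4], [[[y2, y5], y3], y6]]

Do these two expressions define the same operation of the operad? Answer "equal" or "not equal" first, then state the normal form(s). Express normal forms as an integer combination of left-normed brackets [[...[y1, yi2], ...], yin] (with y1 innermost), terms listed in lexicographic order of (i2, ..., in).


not equal: they reduce to [[[[[y1, y4], y6], y2], y3], y5] - [[[[[y1, y4], y6], y2], y5], y3] - [[[[[y1, y4], y6], y3], y5], y2] + [[[[[y1, y4], y6], y5], y3], y2] - [[[[[y1, y6], y4], y2], y3], y5] + [[[[[y1, y6], y4], y2], y5], y3] + [[[[[y1, y6], y4], y3], y5], y2] - [[[[[y1, y6], y4], y5], y3], y2] and [[[[[y1, y4], y2], y5], y3], y6] - [[[[[y1, y4], y3], y2], y5], y6] + [[[[[y1, y4], y3], y5], y2], y6] - [[[[[y1, y4], y5], y2], y3], y6] - [[[[[y1, y4], y6], y2], y5], y3] + [[[[[y1, y4], y6], y3], y2], y5] - [[[[[y1, y4], y6], y3], y5], y2] + [[[[[y1, y4], y6], y5], y2], y3]

Reducing the first expression gives [[[[[y1, y4], y6], y2], y3], y5] - [[[[[y1, y4], y6], y2], y5], y3] - [[[[[y1, y4], y6], y3], y5], y2] + [[[[[y1, y4], y6], y5], y3], y2] - [[[[[y1, y6], y4], y2], y3], y5] + [[[[[y1, y6], y4], y2], y5], y3] + [[[[[y1, y6], y4], y3], y5], y2] - [[[[[y1, y6], y4], y5], y3], y2]
Reducing the second expression gives [[[[[y1, y4], y2], y5], y3], y6] - [[[[[y1, y4], y3], y2], y5], y6] + [[[[[y1, y4], y3], y5], y2], y6] - [[[[[y1, y4], y5], y2], y3], y6] - [[[[[y1, y4], y6], y2], y5], y3] + [[[[[y1, y4], y6], y3], y2], y5] - [[[[[y1, y4], y6], y3], y5], y2] + [[[[[y1, y4], y6], y5], y2], y3]
The normal forms differ: not equal.


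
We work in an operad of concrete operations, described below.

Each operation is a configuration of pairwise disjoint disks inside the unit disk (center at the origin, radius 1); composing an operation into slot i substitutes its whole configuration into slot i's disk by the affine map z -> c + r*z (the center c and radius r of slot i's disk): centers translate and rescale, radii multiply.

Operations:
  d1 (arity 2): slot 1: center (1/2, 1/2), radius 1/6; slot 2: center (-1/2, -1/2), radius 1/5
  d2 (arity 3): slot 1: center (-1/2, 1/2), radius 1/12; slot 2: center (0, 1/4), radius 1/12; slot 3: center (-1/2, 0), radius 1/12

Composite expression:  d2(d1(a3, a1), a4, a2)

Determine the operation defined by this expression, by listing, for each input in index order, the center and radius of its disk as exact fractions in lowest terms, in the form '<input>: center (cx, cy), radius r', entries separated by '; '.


Nesting under d2 composes maps z -> c + r*z down each a-path.
input a3: composing its 2 substitution steps yields center (-11/24, 13/24), radius 1/72
input a1: composing its 2 substitution steps yields center (-13/24, 11/24), radius 1/60
input a4: composing its 1 substitution step yields center (0, 1/4), radius 1/12
input a2: composing its 1 substitution step yields center (-1/2, 0), radius 1/12

a1: center (-13/24, 11/24), radius 1/60; a2: center (-1/2, 0), radius 1/12; a3: center (-11/24, 13/24), radius 1/72; a4: center (0, 1/4), radius 1/12


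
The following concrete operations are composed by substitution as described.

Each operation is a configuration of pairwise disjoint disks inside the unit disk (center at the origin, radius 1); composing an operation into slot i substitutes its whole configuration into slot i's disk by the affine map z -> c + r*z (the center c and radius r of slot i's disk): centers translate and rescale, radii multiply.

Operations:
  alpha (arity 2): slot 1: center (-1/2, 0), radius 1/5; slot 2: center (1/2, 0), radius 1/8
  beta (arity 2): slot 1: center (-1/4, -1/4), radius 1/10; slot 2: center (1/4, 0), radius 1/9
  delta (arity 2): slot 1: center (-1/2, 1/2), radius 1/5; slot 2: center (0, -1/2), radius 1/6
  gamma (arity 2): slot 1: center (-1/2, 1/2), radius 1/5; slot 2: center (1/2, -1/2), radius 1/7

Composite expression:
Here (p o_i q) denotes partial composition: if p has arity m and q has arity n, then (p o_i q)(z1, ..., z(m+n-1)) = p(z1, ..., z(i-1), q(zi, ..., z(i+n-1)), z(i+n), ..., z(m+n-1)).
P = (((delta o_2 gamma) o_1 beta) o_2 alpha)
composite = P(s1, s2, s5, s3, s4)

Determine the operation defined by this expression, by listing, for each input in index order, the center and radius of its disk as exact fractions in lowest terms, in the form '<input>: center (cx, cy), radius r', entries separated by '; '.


Below delta, radii multiply path by path; the s-disk centers shift.
s1 passes through 2 substitutions, ending at center (-11/20, 9/20), radius 1/50
s2 passes through 3 substitutions, ending at center (-83/180, 1/2), radius 1/225
s5 passes through 3 substitutions, ending at center (-79/180, 1/2), radius 1/360
s3 passes through 2 substitutions, ending at center (-1/12, -5/12), radius 1/30
s4 passes through 2 substitutions, ending at center (1/12, -7/12), radius 1/42

s1: center (-11/20, 9/20), radius 1/50; s2: center (-83/180, 1/2), radius 1/225; s3: center (-1/12, -5/12), radius 1/30; s4: center (1/12, -7/12), radius 1/42; s5: center (-79/180, 1/2), radius 1/360


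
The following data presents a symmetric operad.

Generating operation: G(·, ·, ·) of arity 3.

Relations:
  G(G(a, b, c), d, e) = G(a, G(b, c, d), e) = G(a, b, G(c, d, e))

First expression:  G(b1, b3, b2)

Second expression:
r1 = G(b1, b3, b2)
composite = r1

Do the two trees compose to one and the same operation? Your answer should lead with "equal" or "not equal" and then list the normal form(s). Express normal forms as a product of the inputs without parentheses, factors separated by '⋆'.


equal; both compose to b1 ⋆ b3 ⋆ b2

The first expression reduces to b1 ⋆ b3 ⋆ b2
The second expression reduces to b1 ⋆ b3 ⋆ b2
Identical normal forms: equal.


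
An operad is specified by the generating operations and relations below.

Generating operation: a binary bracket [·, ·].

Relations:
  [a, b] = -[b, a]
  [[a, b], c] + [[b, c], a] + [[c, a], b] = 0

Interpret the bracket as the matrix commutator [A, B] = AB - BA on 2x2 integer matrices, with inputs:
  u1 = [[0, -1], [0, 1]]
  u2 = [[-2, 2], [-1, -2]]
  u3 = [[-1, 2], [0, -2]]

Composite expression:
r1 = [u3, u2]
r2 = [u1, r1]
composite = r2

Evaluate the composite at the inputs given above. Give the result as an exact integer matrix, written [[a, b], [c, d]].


[[-1, -6], [1, 1]]

[u3, u2] = [[-2, 2], [1, 2]]
[u1, [u3, u2]] = [[-1, -6], [1, 1]]


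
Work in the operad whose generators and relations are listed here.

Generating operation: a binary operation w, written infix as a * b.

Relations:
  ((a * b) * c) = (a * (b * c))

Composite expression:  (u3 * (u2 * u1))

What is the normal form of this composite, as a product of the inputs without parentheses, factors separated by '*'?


Every regrouping of w is equal, so read the u-inputs in written order.
(u2 * u1) reduces to u2 * u1
(u3 * (u2 * u1)) reduces to u3 * u2 * u1

u3 * u2 * u1


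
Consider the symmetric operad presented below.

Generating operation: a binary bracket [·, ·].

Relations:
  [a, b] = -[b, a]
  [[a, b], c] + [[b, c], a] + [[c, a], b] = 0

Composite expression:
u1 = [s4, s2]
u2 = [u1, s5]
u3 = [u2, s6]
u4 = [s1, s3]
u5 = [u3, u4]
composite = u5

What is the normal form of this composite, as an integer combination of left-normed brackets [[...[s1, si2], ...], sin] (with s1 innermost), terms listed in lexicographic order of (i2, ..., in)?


[[[[[s1, s3], s2], s4], s5], s6] - [[[[[s1, s3], s4], s2], s5], s6] - [[[[[s1, s3], s5], s2], s4], s6] + [[[[[s1, s3], s5], s4], s2], s6] - [[[[[s1, s3], s6], s2], s4], s5] + [[[[[s1, s3], s6], s4], s2], s5] + [[[[[s1, s3], s6], s5], s2], s4] - [[[[[s1, s3], s6], s5], s4], s2]

Left-normed coefficients sit on the s1-initial expansion words.
Composite bracket: [[[[s4, s2], s5], s6], [s1, s3]]
Applying ab - ba throughout gives 32 signed words (2^5 = 32).
Words beginning with s1 determine it all:
  s1s3s2s4s5s6 (sign +1) contributes +[[[[[s1, s3], s2], s4], s5], s6]
  s1s3s4s2s5s6 (sign -1) contributes -[[[[[s1, s3], s4], s2], s5], s6]
  s1s3s5s2s4s6 (sign -1) contributes -[[[[[s1, s3], s5], s2], s4], s6]
  s1s3s5s4s2s6 (sign +1) contributes +[[[[[s1, s3], s5], s4], s2], s6]
  s1s3s6s2s4s5 (sign -1) contributes -[[[[[s1, s3], s6], s2], s4], s5]
  s1s3s6s4s2s5 (sign +1) contributes +[[[[[s1, s3], s6], s4], s2], s5]
  s1s3s6s5s2s4 (sign +1) contributes +[[[[[s1, s3], s6], s5], s2], s4]
  s1s3s6s5s4s2 (sign -1) contributes -[[[[[s1, s3], s6], s5], s4], s2]


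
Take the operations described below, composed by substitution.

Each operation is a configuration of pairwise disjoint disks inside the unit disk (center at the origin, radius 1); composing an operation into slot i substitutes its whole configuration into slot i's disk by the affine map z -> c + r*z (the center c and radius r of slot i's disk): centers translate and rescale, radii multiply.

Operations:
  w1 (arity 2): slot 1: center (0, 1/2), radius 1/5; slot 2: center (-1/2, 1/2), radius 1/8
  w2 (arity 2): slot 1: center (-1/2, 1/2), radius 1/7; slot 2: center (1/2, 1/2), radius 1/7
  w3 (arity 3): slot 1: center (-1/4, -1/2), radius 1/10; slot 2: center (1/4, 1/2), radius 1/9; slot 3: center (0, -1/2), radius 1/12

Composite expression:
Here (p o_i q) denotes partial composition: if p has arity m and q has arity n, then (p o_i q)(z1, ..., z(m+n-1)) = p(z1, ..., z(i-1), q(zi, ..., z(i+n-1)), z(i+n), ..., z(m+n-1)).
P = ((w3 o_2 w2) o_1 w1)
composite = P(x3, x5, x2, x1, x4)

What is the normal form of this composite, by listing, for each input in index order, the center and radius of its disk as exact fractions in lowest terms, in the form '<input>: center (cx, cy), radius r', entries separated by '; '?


x1: center (11/36, 5/9), radius 1/63; x2: center (7/36, 5/9), radius 1/63; x3: center (-1/4, -9/20), radius 1/50; x4: center (0, -1/2), radius 1/12; x5: center (-3/10, -9/20), radius 1/80

Nesting under w3 composes maps z -> c + r*z down each x-path.
x3 passes through 2 substitutions, ending at center (-1/4, -9/20), radius 1/50
x5 passes through 2 substitutions, ending at center (-3/10, -9/20), radius 1/80
x2 passes through 2 substitutions, ending at center (7/36, 5/9), radius 1/63
x1 passes through 2 substitutions, ending at center (11/36, 5/9), radius 1/63
x4 passes through 1 substitution, ending at center (0, -1/2), radius 1/12


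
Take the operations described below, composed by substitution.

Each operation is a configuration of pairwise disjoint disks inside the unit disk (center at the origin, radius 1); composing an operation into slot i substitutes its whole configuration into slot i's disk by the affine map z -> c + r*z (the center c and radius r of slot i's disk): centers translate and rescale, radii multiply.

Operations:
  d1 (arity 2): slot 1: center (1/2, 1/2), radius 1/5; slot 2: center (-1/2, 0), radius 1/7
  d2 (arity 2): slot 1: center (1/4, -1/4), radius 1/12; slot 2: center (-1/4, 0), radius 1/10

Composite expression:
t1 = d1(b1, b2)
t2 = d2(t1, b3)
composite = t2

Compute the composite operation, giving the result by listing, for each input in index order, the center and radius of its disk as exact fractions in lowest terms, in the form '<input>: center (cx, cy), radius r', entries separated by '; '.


b1: center (7/24, -5/24), radius 1/60; b2: center (5/24, -1/4), radius 1/84; b3: center (-1/4, 0), radius 1/10


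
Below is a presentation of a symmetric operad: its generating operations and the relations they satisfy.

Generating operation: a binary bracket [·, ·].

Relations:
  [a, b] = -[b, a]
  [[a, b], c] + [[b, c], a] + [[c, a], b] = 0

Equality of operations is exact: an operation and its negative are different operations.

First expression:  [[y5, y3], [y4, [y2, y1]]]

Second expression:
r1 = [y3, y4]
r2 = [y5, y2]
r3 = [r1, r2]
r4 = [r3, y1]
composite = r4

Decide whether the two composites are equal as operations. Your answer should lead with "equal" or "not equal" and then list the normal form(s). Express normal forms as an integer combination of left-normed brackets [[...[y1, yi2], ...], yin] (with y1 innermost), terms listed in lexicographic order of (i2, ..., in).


not equal: they reduce to [[[[y1, y2], y4], y3], y5] - [[[[y1, y2], y4], y5], y3] and -[[[[y1, y2], y5], y3], y4] + [[[[y1, y2], y5], y4], y3] + [[[[y1, y3], y4], y2], y5] - [[[[y1, y3], y4], y5], y2] - [[[[y1, y4], y3], y2], y5] + [[[[y1, y4], y3], y5], y2] + [[[[y1, y5], y2], y3], y4] - [[[[y1, y5], y2], y4], y3]

The first composite normalizes to [[[[y1, y2], y4], y3], y5] - [[[[y1, y2], y4], y5], y3]
The second composite normalizes to -[[[[y1, y2], y5], y3], y4] + [[[[y1, y2], y5], y4], y3] + [[[[y1, y3], y4], y2], y5] - [[[[y1, y3], y4], y5], y2] - [[[[y1, y4], y3], y2], y5] + [[[[y1, y4], y3], y5], y2] + [[[[y1, y5], y2], y3], y4] - [[[[y1, y5], y2], y4], y3]
They disagree, so not equal.


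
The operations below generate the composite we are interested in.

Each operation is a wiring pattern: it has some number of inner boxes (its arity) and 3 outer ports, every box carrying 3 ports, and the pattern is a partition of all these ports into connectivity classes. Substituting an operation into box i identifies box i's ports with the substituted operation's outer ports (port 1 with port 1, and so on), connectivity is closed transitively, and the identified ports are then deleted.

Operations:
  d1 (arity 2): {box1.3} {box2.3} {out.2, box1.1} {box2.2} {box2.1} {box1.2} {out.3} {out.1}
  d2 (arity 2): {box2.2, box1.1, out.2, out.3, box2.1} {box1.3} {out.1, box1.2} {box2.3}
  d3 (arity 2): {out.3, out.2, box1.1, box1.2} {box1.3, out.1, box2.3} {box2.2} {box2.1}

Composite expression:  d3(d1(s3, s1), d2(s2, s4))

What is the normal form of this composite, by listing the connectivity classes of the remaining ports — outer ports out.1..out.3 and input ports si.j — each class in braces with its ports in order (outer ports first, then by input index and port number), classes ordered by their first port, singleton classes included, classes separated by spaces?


{out.1, s2.1, s4.1, s4.2} {out.2, out.3, s3.1} {s1.1} {s1.2} {s1.3} {s2.2} {s2.3} {s3.2} {s3.3} {s4.3}


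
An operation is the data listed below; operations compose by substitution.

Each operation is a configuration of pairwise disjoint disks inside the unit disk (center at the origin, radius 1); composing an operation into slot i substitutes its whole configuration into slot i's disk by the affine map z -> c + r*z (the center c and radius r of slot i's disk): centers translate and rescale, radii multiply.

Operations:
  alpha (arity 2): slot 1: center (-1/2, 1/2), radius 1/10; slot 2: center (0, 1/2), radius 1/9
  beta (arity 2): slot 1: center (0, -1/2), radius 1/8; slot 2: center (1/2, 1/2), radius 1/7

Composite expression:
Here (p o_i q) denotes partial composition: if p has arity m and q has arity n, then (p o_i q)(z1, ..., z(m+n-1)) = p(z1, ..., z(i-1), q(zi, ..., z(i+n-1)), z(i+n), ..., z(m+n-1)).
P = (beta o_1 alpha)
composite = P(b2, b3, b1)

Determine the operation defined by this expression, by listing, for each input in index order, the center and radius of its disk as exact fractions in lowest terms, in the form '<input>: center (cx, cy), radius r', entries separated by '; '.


b1: center (1/2, 1/2), radius 1/7; b2: center (-1/16, -7/16), radius 1/80; b3: center (0, -7/16), radius 1/72

Follow each b-input down from beta: c' goes to c + r*c', radius to r*r'.
b2 passes through 2 substitutions, ending at center (-1/16, -7/16), radius 1/80
b3 passes through 2 substitutions, ending at center (0, -7/16), radius 1/72
b1 passes through 1 substitution, ending at center (1/2, 1/2), radius 1/7


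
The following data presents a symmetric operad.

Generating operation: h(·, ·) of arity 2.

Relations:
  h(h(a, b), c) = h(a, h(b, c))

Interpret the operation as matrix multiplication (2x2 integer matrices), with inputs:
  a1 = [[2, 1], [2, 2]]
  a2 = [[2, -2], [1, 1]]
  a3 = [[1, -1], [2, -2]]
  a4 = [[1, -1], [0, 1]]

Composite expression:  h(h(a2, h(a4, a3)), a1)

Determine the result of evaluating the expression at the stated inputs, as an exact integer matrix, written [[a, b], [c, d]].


[[0, 6], [0, -1]]

h(a4, a3) = [[-1, 1], [2, -2]]
h(a2, h(a4, a3)) = [[-6, 6], [1, -1]]
h(h(a2, h(a4, a3)), a1) = [[0, 6], [0, -1]]


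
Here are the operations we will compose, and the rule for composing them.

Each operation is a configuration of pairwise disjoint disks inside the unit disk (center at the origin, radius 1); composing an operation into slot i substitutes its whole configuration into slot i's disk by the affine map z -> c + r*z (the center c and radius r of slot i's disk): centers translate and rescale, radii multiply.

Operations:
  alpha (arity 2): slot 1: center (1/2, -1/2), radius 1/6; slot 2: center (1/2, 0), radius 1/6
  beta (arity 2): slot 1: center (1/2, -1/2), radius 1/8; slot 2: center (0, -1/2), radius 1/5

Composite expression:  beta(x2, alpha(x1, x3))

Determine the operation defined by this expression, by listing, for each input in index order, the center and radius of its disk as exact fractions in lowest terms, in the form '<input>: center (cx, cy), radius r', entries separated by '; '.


x1: center (1/10, -3/5), radius 1/30; x2: center (1/2, -1/2), radius 1/8; x3: center (1/10, -1/2), radius 1/30

Each x-disk chains the slot maps above it in beta; radii multiply.
tracing x2 down its 1-map path: center (1/2, -1/2), radius 1/8
tracing x1 down its 2-map path: center (1/10, -3/5), radius 1/30
tracing x3 down its 2-map path: center (1/10, -1/2), radius 1/30


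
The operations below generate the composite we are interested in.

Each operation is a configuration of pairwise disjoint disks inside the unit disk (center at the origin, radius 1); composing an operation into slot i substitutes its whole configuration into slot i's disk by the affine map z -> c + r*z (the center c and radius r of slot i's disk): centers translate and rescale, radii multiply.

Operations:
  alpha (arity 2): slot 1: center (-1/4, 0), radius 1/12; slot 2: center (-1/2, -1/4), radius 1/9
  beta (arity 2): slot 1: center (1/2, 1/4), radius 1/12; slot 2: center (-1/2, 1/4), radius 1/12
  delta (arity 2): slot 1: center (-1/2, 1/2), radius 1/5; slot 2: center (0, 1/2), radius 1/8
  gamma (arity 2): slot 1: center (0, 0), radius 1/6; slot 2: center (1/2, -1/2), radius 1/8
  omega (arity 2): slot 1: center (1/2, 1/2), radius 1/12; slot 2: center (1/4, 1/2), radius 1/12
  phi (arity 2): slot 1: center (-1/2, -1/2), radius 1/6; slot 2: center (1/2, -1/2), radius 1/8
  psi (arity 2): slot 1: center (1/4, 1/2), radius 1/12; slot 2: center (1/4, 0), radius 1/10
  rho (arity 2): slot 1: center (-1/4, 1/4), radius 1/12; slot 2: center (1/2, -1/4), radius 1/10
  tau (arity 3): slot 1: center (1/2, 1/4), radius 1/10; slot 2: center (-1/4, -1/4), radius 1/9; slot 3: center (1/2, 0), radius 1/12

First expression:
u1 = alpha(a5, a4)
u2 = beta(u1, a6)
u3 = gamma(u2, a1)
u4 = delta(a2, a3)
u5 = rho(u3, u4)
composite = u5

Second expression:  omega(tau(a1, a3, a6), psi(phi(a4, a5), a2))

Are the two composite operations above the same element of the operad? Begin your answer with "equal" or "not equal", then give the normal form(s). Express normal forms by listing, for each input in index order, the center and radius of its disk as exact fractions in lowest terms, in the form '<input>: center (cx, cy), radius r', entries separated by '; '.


not equal; the first gives a1: center (-5/24, 5/24), radius 1/96; a2: center (9/20, -1/5), radius 1/50; a3: center (1/2, -1/5), radius 1/80; a4: center (-421/1728, 875/3456), radius 1/7776; a5: center (-841/3456, 73/288), radius 1/10368; a6: center (-37/144, 73/288), radius 1/864 and the second a1: center (13/24, 25/48), radius 1/120; a2: center (13/48, 1/2), radius 1/120; a3: center (23/48, 23/48), radius 1/108; a4: center (77/288, 155/288), radius 1/864; a5: center (79/288, 155/288), radius 1/1152; a6: center (13/24, 1/2), radius 1/144

Reducing the first expression gives a1: center (-5/24, 5/24), radius 1/96; a2: center (9/20, -1/5), radius 1/50; a3: center (1/2, -1/5), radius 1/80; a4: center (-421/1728, 875/3456), radius 1/7776; a5: center (-841/3456, 73/288), radius 1/10368; a6: center (-37/144, 73/288), radius 1/864
Reducing the second expression gives a1: center (13/24, 25/48), radius 1/120; a2: center (13/48, 1/2), radius 1/120; a3: center (23/48, 23/48), radius 1/108; a4: center (77/288, 155/288), radius 1/864; a5: center (79/288, 155/288), radius 1/1152; a6: center (13/24, 1/2), radius 1/144
Different reductions; not equal.


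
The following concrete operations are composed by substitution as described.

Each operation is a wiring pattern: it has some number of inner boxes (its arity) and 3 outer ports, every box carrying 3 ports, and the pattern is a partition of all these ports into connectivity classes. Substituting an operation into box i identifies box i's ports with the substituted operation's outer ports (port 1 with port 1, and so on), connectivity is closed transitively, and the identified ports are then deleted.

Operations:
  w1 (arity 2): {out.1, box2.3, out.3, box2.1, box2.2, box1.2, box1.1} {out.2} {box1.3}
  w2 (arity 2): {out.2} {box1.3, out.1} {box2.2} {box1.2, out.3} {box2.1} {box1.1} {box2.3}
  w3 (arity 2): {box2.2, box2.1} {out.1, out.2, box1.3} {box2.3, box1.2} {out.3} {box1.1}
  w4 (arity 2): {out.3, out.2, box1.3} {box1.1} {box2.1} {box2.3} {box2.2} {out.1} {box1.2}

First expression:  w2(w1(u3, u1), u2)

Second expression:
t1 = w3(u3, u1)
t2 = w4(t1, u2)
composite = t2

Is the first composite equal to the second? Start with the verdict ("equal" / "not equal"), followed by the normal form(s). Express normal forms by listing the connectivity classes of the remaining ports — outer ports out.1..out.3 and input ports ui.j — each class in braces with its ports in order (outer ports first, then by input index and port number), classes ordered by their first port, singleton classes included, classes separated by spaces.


not equal; the first gives {out.1, u1.1, u1.2, u1.3, u3.1, u3.2} {out.2} {out.3} {u2.1} {u2.2} {u2.3} {u3.3} and the second {out.1} {out.2, out.3} {u1.1, u1.2} {u1.3, u3.2} {u2.1} {u2.2} {u2.3} {u3.1} {u3.3}


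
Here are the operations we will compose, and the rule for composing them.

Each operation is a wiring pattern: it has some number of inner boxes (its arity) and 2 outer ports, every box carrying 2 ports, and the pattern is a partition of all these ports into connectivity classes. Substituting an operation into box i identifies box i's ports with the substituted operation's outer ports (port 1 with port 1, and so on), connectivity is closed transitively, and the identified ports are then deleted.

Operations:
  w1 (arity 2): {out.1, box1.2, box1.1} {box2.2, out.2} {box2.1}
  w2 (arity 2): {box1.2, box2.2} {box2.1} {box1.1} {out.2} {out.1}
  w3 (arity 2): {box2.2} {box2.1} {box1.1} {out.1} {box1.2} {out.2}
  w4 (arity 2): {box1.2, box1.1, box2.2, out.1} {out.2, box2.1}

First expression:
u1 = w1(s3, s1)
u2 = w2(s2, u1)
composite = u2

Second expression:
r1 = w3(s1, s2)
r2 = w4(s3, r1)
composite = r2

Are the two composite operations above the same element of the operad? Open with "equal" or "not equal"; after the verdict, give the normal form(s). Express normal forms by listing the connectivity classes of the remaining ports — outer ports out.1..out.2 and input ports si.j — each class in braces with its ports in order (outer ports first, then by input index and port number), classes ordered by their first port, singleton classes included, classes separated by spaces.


not equal; the first gives {out.1} {out.2} {s1.1} {s1.2, s2.2} {s2.1} {s3.1, s3.2} and the second {out.1, s3.1, s3.2} {out.2} {s1.1} {s1.2} {s2.1} {s2.2}


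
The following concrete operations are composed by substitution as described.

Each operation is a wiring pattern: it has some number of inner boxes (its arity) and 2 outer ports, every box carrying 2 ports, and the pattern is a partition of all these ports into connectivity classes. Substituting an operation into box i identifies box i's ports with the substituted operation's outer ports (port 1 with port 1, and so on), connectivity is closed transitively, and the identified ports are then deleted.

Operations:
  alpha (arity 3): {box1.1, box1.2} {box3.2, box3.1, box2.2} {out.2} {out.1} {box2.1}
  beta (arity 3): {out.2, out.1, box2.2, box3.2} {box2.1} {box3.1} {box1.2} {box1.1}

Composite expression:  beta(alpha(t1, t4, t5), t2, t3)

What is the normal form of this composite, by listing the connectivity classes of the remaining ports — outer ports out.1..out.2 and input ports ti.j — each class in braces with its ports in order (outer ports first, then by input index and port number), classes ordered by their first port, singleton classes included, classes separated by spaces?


{out.1, out.2, t2.2, t3.2} {t1.1, t1.2} {t2.1} {t3.1} {t4.1} {t4.2, t5.1, t5.2}

Substituting into beta glues patterns; closure does the rest.
the subtree at alpha composes to {out.1} {out.2} {t1.1, t1.2} {t4.1} {t4.2, t5.1, t5.2} on (t1, t4, t5); out.j = own outer ports
the subtree at beta composes to {out.1, out.2, t2.2, t3.2} {t1.1, t1.2} {t2.1} {t3.1} {t4.1} {t4.2, t5.1, t5.2} on (t1, t4, t5, t2, t3); out.j = own outer ports


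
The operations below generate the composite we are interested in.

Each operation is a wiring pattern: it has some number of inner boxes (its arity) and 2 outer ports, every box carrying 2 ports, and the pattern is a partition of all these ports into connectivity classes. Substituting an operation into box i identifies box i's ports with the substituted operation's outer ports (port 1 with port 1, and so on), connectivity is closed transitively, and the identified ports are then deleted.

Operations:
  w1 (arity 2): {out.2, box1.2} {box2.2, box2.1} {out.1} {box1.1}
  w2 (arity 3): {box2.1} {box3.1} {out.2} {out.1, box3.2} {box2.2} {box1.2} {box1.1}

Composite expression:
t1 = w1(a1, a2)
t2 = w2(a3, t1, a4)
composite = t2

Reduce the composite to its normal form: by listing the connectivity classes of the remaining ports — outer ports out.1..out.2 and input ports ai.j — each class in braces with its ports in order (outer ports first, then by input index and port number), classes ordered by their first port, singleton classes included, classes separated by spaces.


{out.1, a4.2} {out.2} {a1.1} {a1.2} {a2.1, a2.2} {a3.1} {a3.2} {a4.1}

After gluing at w2, chains via deleted ports link the a-ports.
the subtree at w1 composes to {out.1} {out.2, a1.2} {a1.1} {a2.1, a2.2} on (a1, a2); out.j = own outer ports
the subtree at w2 composes to {out.1, a4.2} {out.2} {a1.1} {a1.2} {a2.1, a2.2} {a3.1} {a3.2} {a4.1} on (a3, a1, a2, a4); out.j = own outer ports


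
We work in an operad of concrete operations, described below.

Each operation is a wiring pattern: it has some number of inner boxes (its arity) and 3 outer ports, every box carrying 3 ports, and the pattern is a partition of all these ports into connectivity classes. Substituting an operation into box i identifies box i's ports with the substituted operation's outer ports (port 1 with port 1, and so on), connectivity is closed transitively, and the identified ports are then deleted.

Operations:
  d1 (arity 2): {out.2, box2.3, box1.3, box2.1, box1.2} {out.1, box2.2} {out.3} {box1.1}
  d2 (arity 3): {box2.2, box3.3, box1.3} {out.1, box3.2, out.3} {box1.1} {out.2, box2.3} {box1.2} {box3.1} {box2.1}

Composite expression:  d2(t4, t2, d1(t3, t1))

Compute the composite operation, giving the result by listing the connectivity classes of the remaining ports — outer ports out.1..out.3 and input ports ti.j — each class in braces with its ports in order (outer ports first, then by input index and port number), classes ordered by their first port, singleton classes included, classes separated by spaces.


Reachability decides: close wires over d2-identified ports.
stage d1: inputs (t3, t1), connectivity {out.1, t1.2} {out.2, t1.1, t1.3, t3.2, t3.3} {out.3} {t3.1}, out.j its boundary
stage d2: inputs (t4, t2, t3, t1), connectivity {out.1, out.3, t1.1, t1.3, t3.2, t3.3} {out.2, t2.3} {t1.2} {t2.1} {t2.2, t4.3} {t3.1} {t4.1} {t4.2}, out.j its boundary

{out.1, out.3, t1.1, t1.3, t3.2, t3.3} {out.2, t2.3} {t1.2} {t2.1} {t2.2, t4.3} {t3.1} {t4.1} {t4.2}


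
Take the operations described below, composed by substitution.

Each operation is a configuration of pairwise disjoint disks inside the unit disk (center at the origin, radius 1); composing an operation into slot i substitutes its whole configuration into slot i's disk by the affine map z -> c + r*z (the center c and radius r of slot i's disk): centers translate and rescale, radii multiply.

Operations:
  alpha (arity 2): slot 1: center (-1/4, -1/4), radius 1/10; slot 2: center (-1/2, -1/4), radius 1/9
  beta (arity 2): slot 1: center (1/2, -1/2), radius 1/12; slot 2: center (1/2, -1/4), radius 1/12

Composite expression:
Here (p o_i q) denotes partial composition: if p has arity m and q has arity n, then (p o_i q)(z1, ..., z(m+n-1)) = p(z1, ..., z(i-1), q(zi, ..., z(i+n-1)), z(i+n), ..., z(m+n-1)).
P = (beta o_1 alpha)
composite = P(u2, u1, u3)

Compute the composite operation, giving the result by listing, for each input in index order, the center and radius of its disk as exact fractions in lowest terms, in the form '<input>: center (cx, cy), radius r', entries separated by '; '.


u1: center (11/24, -25/48), radius 1/108; u2: center (23/48, -25/48), radius 1/120; u3: center (1/2, -1/4), radius 1/12

Nesting under beta composes maps z -> c + r*z down each u-path.
u2: after 2 affine steps, its disk has center (23/48, -25/48), radius 1/120
u1: after 2 affine steps, its disk has center (11/24, -25/48), radius 1/108
u3: after 1 affine step, its disk has center (1/2, -1/4), radius 1/12


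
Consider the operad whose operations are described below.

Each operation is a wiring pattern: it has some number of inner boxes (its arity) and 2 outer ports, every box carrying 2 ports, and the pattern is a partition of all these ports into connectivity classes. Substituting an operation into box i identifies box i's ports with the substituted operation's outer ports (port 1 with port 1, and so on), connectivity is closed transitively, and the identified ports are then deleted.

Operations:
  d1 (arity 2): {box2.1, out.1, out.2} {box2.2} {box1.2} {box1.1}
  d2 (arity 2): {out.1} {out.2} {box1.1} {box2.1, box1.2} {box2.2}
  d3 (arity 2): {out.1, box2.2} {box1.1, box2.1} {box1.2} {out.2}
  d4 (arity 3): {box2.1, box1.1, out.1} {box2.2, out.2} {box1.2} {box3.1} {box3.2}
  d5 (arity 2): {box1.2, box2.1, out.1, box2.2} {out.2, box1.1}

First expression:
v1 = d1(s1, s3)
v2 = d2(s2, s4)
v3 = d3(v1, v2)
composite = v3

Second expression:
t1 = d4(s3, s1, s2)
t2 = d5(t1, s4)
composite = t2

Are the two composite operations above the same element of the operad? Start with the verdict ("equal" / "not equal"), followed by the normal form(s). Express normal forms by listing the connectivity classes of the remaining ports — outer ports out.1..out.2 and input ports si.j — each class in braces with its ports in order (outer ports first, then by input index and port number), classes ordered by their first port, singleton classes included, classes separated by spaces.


not equal: they reduce to {out.1} {out.2} {s1.1} {s1.2} {s2.1} {s2.2, s4.1} {s3.1} {s3.2} {s4.2} and {out.1, s1.2, s4.1, s4.2} {out.2, s1.1, s3.1} {s2.1} {s2.2} {s3.2}

The first expression reduces to {out.1} {out.2} {s1.1} {s1.2} {s2.1} {s2.2, s4.1} {s3.1} {s3.2} {s4.2}
The second expression reduces to {out.1, s1.2, s4.1, s4.2} {out.2, s1.1, s3.1} {s2.1} {s2.2} {s3.2}
Distinct normal forms: not equal.


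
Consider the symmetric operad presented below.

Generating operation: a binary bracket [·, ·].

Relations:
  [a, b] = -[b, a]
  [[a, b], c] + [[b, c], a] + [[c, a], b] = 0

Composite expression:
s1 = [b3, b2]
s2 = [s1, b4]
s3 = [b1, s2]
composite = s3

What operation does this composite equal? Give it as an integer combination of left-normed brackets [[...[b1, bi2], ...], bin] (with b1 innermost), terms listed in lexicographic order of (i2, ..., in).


-[[[b1, b2], b3], b4] + [[[b1, b3], b2], b4] + [[[b1, b4], b2], b3] - [[[b1, b4], b3], b2]

Skip Jacobi rewriting: expand, keep b1-initial words, read off terms.
Composite bracket: [b1, [[b3, b2], b4]]
Under [a, b] = ab - ba we get 8 signed associative words (2^3 = 8).
Coefficients come from the b1-initial words:
  word b1b2b3b4 has sign -1, contributing -[[[b1, b2], b3], b4]
  word b1b3b2b4 has sign +1, contributing +[[[b1, b3], b2], b4]
  word b1b4b2b3 has sign +1, contributing +[[[b1, b4], b2], b3]
  word b1b4b3b2 has sign -1, contributing -[[[b1, b4], b3], b2]


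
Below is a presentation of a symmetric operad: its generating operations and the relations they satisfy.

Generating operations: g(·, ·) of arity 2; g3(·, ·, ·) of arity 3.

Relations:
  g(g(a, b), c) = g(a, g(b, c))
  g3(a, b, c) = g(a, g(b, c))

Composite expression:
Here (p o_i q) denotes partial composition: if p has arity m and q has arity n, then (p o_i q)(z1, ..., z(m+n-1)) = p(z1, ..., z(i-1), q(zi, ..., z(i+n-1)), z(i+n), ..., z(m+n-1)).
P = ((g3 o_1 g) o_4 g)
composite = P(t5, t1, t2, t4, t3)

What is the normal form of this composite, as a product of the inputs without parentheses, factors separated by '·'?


t5 · t1 · t2 · t4 · t3

The g3-tree's shape is irrelevant; the t-reading-order decides.
g(t5, t1) flattens to t5 · t1
g(t4, t3) flattens to t4 · t3
g3(g(t5, t1), t2, g(t4, t3)) flattens to t5 · t1 · t2 · t4 · t3


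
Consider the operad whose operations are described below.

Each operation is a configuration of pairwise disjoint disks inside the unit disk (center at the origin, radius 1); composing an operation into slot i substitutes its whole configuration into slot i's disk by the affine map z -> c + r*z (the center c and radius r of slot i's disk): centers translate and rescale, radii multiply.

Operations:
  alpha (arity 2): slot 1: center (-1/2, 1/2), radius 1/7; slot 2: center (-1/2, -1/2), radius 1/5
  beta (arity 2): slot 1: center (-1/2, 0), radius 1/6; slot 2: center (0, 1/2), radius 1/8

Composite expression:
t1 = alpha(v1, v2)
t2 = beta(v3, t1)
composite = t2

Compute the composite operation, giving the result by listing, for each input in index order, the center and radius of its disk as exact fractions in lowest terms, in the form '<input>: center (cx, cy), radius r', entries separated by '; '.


v1: center (-1/16, 9/16), radius 1/56; v2: center (-1/16, 7/16), radius 1/40; v3: center (-1/2, 0), radius 1/6

Below beta, radii multiply path by path; the v-disk centers shift.
input v3: composing its 1 substitution step yields center (-1/2, 0), radius 1/6
input v1: composing its 2 substitution steps yields center (-1/16, 9/16), radius 1/56
input v2: composing its 2 substitution steps yields center (-1/16, 7/16), radius 1/40


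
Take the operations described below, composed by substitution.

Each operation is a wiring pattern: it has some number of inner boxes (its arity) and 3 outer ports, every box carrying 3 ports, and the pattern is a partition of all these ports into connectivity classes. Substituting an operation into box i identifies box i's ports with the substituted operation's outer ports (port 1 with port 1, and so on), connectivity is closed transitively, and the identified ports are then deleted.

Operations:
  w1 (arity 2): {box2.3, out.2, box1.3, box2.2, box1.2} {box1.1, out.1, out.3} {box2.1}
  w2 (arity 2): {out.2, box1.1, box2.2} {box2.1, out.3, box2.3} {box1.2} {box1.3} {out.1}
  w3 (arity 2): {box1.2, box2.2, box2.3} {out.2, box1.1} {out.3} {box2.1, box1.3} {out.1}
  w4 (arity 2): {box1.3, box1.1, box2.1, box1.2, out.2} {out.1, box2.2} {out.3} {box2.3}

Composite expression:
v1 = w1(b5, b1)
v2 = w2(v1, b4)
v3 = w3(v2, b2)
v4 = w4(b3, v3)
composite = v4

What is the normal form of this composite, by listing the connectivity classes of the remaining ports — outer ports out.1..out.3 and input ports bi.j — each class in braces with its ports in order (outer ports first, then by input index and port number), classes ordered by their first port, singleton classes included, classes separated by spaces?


{out.1} {out.2, b3.1, b3.2, b3.3} {out.3} {b1.1} {b1.2, b1.3, b5.2, b5.3} {b2.1, b4.1, b4.3} {b2.2, b2.3, b4.2, b5.1}

After gluing at w4, chains via deleted ports link the b-ports.
the subtree at w1 composes to {out.1, out.3, b5.1} {out.2, b1.2, b1.3, b5.2, b5.3} {b1.1} on (b5, b1); out.j = own outer ports
the subtree at w2 composes to {out.1} {out.2, b4.2, b5.1} {out.3, b4.1, b4.3} {b1.1} {b1.2, b1.3, b5.2, b5.3} on (b5, b1, b4); out.j = own outer ports
the subtree at w3 composes to {out.1} {out.2} {out.3} {b1.1} {b1.2, b1.3, b5.2, b5.3} {b2.1, b4.1, b4.3} {b2.2, b2.3, b4.2, b5.1} on (b5, b1, b4, b2); out.j = own outer ports
the subtree at w4 composes to {out.1} {out.2, b3.1, b3.2, b3.3} {out.3} {b1.1} {b1.2, b1.3, b5.2, b5.3} {b2.1, b4.1, b4.3} {b2.2, b2.3, b4.2, b5.1} on (b3, b5, b1, b4, b2); out.j = own outer ports
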